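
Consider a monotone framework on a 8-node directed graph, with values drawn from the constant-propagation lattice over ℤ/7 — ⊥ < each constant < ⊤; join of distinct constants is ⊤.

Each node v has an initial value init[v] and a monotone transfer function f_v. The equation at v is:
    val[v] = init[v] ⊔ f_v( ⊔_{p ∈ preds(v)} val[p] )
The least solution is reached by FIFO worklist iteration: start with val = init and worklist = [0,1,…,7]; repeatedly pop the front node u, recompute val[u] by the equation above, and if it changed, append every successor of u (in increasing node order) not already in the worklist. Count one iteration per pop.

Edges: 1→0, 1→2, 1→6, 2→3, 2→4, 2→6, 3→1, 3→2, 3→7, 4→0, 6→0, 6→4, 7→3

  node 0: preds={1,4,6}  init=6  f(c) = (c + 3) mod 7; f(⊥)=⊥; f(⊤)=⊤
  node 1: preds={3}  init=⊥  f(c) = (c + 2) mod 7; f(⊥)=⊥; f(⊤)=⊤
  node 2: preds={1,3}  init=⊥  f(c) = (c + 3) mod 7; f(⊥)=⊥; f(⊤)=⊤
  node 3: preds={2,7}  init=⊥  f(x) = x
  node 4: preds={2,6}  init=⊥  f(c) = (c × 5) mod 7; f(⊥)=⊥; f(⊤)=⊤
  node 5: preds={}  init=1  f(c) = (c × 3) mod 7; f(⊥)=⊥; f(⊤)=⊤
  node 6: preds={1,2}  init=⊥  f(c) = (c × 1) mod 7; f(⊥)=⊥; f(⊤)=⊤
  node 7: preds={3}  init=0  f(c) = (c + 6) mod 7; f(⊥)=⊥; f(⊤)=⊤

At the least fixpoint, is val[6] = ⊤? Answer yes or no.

Iteration log — 19 steps:
  step 1. node 0  ⊔preds=⊥  new=6  stable
  step 2. node 1  ⊔preds=⊥  new=⊥  stable
  step 3. node 2  ⊔preds=⊥  new=⊥  stable
  step 4. node 3  ⊔preds=0  new=0  old=⊥  +wl: 1,2
  step 5. node 4  ⊔preds=⊥  new=⊥  stable
  step 6. node 5  ⊔preds=⊥  new=1  stable
  step 7. node 6  ⊔preds=⊥  new=⊥  stable
  step 8. node 7  ⊔preds=0  new=⊤  old=0  +wl: 3
  step 9. node 1  ⊔preds=0  new=2  old=⊥  +wl: 0,6
  step 10. node 2  ⊔preds=⊤  new=⊤  old=⊥  +wl: 4
  step 11. node 3  ⊔preds=⊤  new=⊤  old=0  +wl: 1,2,7
  step 12. node 0  ⊔preds=2  new=⊤  old=6  +wl: 
  step 13. node 6  ⊔preds=⊤  new=⊤  old=⊥  +wl: 0
  step 14. node 4  ⊔preds=⊤  new=⊤  old=⊥  +wl: 
  step 15. node 1  ⊔preds=⊤  new=⊤  old=2  +wl: 6
  step 16. node 2  ⊔preds=⊤  new=⊤  stable
  step 17. node 7  ⊔preds=⊤  new=⊤  stable
  step 18. node 0  ⊔preds=⊤  new=⊤  stable
  step 19. node 6  ⊔preds=⊤  new=⊤  stable

Least fixpoint reached:
  node 0: ⊤
  node 1: ⊤
  node 2: ⊤
  node 3: ⊤
  node 4: ⊤
  node 5: 1
  node 6: ⊤
  node 7: ⊤

yes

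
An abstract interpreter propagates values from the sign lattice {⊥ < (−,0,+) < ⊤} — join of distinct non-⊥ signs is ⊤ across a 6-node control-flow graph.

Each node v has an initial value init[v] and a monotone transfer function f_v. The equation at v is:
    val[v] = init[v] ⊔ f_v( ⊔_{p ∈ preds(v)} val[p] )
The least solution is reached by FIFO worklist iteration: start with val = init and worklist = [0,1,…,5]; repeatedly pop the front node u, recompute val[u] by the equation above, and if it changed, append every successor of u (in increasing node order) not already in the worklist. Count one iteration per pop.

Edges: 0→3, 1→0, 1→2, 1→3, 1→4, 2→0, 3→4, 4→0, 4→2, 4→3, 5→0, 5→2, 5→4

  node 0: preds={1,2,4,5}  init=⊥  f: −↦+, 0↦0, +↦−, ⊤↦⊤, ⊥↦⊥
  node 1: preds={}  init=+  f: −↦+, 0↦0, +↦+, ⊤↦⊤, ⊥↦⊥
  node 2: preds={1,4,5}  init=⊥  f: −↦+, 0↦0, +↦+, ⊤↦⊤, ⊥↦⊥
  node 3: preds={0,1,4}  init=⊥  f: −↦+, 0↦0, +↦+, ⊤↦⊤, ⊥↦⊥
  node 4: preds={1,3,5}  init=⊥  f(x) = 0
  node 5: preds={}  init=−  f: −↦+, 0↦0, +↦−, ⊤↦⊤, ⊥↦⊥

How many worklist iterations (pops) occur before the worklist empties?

Trace (9 dequeues):
  [1] u=0 | in ⊤ | out ⊤ | prev ⊥ | push {}
  [2] u=1 | in ⊥ | out + | ==
  [3] u=2 | in ⊤ | out ⊤ | prev ⊥ | push {0}
  [4] u=3 | in ⊤ | out ⊤ | prev ⊥ | push {}
  [5] u=4 | in ⊤ | out 0 | prev ⊥ | push {2,3}
  [6] u=5 | in ⊥ | out − | ==
  [7] u=0 | in ⊤ | out ⊤ | ==
  [8] u=2 | in ⊤ | out ⊤ | ==
  [9] u=3 | in ⊤ | out ⊤ | ==

Converged values:
  [0] ⊤
  [1] +
  [2] ⊤
  [3] ⊤
  [4] 0
  [5] −

9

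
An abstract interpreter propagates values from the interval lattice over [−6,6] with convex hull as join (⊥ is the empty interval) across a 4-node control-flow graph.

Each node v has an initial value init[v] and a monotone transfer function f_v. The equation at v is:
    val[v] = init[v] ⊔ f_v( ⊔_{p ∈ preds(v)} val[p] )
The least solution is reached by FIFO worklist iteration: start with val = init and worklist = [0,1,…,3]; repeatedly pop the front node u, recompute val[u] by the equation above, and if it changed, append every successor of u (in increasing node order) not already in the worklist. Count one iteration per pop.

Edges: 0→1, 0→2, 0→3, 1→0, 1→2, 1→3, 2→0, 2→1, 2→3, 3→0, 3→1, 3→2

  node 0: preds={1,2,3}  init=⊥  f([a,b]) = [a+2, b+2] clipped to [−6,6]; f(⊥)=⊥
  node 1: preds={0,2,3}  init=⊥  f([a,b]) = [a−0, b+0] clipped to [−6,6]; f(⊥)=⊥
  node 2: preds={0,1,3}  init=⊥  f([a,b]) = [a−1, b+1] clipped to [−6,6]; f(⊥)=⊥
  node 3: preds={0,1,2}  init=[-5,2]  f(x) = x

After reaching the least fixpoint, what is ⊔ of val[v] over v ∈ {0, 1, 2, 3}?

[-6,6]

Iteration log — 11 steps:
  step 1. node 0  ⊔preds=[-5,2]  new=[-3,4]  old=⊥  +wl: 
  step 2. node 1  ⊔preds=[-5,4]  new=[-5,4]  old=⊥  +wl: 0
  step 3. node 2  ⊔preds=[-5,4]  new=[-6,5]  old=⊥  +wl: 1
  step 4. node 3  ⊔preds=[-6,5]  new=[-6,5]  old=[-5,2]  +wl: 2
  step 5. node 0  ⊔preds=[-6,5]  new=[-4,6]  old=[-3,4]  +wl: 3
  step 6. node 1  ⊔preds=[-6,6]  new=[-6,6]  old=[-5,4]  +wl: 0
  step 7. node 2  ⊔preds=[-6,6]  new=[-6,6]  old=[-6,5]  +wl: 1
  step 8. node 3  ⊔preds=[-6,6]  new=[-6,6]  old=[-6,5]  +wl: 2
  step 9. node 0  ⊔preds=[-6,6]  new=[-4,6]  stable
  step 10. node 1  ⊔preds=[-6,6]  new=[-6,6]  stable
  step 11. node 2  ⊔preds=[-6,6]  new=[-6,6]  stable

Least fixpoint reached:
  node 0: [-4,6]
  node 1: [-6,6]
  node 2: [-6,6]
  node 3: [-6,6]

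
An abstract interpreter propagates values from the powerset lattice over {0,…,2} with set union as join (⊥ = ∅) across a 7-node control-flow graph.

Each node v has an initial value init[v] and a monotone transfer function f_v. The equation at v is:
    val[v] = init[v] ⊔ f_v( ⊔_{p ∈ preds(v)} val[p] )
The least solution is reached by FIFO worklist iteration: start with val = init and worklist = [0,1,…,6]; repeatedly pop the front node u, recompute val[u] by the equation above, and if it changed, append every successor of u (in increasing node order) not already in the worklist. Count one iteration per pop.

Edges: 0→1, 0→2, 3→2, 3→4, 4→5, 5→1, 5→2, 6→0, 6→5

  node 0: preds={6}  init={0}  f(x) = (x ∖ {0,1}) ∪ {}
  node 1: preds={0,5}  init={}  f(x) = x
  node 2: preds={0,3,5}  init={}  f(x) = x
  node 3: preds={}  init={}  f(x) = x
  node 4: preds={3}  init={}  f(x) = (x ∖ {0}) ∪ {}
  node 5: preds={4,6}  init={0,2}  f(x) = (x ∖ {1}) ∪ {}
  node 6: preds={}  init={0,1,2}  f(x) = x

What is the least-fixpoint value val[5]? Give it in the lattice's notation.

Trace (7 dequeues):
  [1] u=0 | in {0,1,2} | out {0,2} | prev {0} | push {}
  [2] u=1 | in {0,2} | out {0,2} | prev {} | push {}
  [3] u=2 | in {0,2} | out {0,2} | prev {} | push {}
  [4] u=3 | in {} | out {} | ==
  [5] u=4 | in {} | out {} | ==
  [6] u=5 | in {0,1,2} | out {0,2} | ==
  [7] u=6 | in {} | out {0,1,2} | ==

Converged values:
  [0] {0,2}
  [1] {0,2}
  [2] {0,2}
  [3] {}
  [4] {}
  [5] {0,2}
  [6] {0,1,2}

{0,2}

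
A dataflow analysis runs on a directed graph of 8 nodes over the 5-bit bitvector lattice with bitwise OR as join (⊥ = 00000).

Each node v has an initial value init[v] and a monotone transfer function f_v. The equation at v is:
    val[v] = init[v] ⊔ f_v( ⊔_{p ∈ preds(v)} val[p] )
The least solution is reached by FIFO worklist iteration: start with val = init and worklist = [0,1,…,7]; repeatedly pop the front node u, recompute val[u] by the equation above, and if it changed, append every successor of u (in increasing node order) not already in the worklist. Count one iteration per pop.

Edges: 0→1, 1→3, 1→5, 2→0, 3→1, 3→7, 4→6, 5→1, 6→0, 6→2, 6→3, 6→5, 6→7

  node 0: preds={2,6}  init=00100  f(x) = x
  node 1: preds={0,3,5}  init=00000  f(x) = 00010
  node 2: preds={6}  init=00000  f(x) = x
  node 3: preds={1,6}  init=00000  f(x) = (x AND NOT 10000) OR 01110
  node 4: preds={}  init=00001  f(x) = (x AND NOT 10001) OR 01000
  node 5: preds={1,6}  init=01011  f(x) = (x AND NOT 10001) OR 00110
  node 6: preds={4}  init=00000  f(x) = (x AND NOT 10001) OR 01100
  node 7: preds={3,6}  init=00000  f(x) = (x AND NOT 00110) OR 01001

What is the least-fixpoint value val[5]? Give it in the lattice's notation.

Trace (15 dequeues):
  [1] u=0 | in 00000 | out 00100 | ==
  [2] u=1 | in 01111 | out 00010 | prev 00000 | push {}
  [3] u=2 | in 00000 | out 00000 | ==
  [4] u=3 | in 00010 | out 01110 | prev 00000 | push {1}
  [5] u=4 | in 00000 | out 01001 | prev 00001 | push {}
  [6] u=5 | in 00010 | out 01111 | prev 01011 | push {}
  [7] u=6 | in 01001 | out 01100 | prev 00000 | push {0,2,3,5}
  [8] u=7 | in 01110 | out 01001 | prev 00000 | push {}
  [9] u=1 | in 01111 | out 00010 | ==
  [10] u=0 | in 01100 | out 01100 | prev 00100 | push {1}
  [11] u=2 | in 01100 | out 01100 | prev 00000 | push {0}
  [12] u=3 | in 01110 | out 01110 | ==
  [13] u=5 | in 01110 | out 01111 | ==
  [14] u=1 | in 01111 | out 00010 | ==
  [15] u=0 | in 01100 | out 01100 | ==

Converged values:
  [0] 01100
  [1] 00010
  [2] 01100
  [3] 01110
  [4] 01001
  [5] 01111
  [6] 01100
  [7] 01001

01111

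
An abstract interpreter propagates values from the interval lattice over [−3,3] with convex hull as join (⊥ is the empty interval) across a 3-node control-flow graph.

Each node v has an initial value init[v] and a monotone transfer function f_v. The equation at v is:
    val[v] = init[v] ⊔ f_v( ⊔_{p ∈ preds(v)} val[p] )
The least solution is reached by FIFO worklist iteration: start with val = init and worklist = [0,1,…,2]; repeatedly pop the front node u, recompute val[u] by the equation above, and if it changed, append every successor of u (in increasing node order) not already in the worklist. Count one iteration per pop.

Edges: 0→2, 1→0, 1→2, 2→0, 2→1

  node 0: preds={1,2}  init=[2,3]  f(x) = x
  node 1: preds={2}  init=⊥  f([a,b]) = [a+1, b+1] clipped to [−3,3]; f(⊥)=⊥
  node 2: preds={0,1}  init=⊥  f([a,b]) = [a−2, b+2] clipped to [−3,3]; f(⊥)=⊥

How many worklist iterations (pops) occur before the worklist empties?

13

Trace (13 dequeues):
  [1] u=0 | in ⊥ | out [2,3] | ==
  [2] u=1 | in ⊥ | out ⊥ | ==
  [3] u=2 | in [2,3] | out [0,3] | prev ⊥ | push {0,1}
  [4] u=0 | in [0,3] | out [0,3] | prev [2,3] | push {2}
  [5] u=1 | in [0,3] | out [1,3] | prev ⊥ | push {0}
  [6] u=2 | in [0,3] | out [-2,3] | prev [0,3] | push {1}
  [7] u=0 | in [-2,3] | out [-2,3] | prev [0,3] | push {2}
  [8] u=1 | in [-2,3] | out [-1,3] | prev [1,3] | push {0}
  [9] u=2 | in [-2,3] | out [-3,3] | prev [-2,3] | push {1}
  [10] u=0 | in [-3,3] | out [-3,3] | prev [-2,3] | push {2}
  [11] u=1 | in [-3,3] | out [-2,3] | prev [-1,3] | push {0}
  [12] u=2 | in [-3,3] | out [-3,3] | ==
  [13] u=0 | in [-3,3] | out [-3,3] | ==

Converged values:
  [0] [-3,3]
  [1] [-2,3]
  [2] [-3,3]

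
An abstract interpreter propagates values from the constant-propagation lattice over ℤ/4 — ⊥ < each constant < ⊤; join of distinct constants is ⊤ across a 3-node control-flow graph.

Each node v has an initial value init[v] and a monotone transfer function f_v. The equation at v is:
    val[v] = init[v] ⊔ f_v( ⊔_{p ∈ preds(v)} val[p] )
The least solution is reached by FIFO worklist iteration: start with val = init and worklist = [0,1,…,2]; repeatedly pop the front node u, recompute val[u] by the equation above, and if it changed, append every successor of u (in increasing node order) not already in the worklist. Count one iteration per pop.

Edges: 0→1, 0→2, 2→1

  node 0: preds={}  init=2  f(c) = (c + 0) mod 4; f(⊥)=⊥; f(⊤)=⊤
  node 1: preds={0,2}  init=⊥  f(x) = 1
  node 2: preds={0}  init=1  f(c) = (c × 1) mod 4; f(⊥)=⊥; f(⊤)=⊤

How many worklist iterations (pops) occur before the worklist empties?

Trace (4 dequeues):
  [1] u=0 | in ⊥ | out 2 | ==
  [2] u=1 | in ⊤ | out 1 | prev ⊥ | push {}
  [3] u=2 | in 2 | out ⊤ | prev 1 | push {1}
  [4] u=1 | in ⊤ | out 1 | ==

Converged values:
  [0] 2
  [1] 1
  [2] ⊤

4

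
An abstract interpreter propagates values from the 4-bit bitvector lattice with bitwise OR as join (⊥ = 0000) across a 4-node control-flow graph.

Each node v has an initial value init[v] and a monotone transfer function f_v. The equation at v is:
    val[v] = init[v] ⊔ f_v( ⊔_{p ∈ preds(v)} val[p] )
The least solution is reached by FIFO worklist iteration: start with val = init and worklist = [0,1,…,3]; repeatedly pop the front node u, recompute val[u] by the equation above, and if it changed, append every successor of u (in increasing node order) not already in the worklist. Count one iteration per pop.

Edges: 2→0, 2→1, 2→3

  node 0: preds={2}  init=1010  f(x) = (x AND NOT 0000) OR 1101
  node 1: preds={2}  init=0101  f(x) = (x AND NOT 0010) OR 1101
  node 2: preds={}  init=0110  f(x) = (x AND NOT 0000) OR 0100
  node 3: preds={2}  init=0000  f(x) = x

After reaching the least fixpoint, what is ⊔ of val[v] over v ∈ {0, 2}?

Trace (4 dequeues):
  [1] u=0 | in 0110 | out 1111 | prev 1010 | push {}
  [2] u=1 | in 0110 | out 1101 | prev 0101 | push {}
  [3] u=2 | in 0000 | out 0110 | ==
  [4] u=3 | in 0110 | out 0110 | prev 0000 | push {}

Converged values:
  [0] 1111
  [1] 1101
  [2] 0110
  [3] 0110

1111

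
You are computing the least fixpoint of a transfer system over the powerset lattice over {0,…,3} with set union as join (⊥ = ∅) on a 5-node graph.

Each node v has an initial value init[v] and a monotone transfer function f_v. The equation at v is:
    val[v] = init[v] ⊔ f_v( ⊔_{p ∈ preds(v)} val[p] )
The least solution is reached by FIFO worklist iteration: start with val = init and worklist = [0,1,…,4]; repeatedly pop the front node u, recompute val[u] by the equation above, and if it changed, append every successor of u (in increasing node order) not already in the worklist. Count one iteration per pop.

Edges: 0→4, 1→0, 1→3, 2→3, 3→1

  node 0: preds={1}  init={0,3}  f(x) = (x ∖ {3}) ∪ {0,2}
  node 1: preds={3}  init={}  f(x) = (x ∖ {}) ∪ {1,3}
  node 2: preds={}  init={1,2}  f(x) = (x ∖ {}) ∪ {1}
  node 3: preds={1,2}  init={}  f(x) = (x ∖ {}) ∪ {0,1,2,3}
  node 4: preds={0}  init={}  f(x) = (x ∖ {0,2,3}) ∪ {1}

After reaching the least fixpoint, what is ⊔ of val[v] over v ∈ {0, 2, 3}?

Trace (10 dequeues):
  [1] u=0 | in {} | out {0,2,3} | prev {0,3} | push {}
  [2] u=1 | in {} | out {1,3} | prev {} | push {0}
  [3] u=2 | in {} | out {1,2} | ==
  [4] u=3 | in {1,2,3} | out {0,1,2,3} | prev {} | push {1}
  [5] u=4 | in {0,2,3} | out {1} | prev {} | push {}
  [6] u=0 | in {1,3} | out {0,1,2,3} | prev {0,2,3} | push {4}
  [7] u=1 | in {0,1,2,3} | out {0,1,2,3} | prev {1,3} | push {0,3}
  [8] u=4 | in {0,1,2,3} | out {1} | ==
  [9] u=0 | in {0,1,2,3} | out {0,1,2,3} | ==
  [10] u=3 | in {0,1,2,3} | out {0,1,2,3} | ==

Converged values:
  [0] {0,1,2,3}
  [1] {0,1,2,3}
  [2] {1,2}
  [3] {0,1,2,3}
  [4] {1}

{0,1,2,3}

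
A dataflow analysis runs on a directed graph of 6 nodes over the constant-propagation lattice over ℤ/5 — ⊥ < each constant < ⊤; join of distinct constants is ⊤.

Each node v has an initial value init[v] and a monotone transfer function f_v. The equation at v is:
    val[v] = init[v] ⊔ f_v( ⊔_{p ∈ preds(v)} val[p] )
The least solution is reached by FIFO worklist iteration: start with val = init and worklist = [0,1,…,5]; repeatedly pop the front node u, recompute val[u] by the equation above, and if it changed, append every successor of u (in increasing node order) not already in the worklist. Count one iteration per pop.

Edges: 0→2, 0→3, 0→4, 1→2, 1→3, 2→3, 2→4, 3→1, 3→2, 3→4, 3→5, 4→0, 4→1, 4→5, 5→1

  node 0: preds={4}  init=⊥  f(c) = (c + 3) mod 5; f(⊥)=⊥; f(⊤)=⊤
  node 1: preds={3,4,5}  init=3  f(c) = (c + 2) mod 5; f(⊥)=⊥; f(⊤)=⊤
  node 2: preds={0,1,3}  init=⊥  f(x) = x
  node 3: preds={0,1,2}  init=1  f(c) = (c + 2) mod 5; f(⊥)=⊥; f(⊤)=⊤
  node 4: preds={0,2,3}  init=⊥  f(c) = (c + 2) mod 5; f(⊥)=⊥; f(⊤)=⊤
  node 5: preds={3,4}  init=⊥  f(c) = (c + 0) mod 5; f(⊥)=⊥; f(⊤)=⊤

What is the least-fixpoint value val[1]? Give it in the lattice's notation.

Iteration log — 12 steps:
  step 1. node 0  ⊔preds=⊥  new=⊥  stable
  step 2. node 1  ⊔preds=1  new=3  stable
  step 3. node 2  ⊔preds=⊤  new=⊤  old=⊥  +wl: 
  step 4. node 3  ⊔preds=⊤  new=⊤  old=1  +wl: 1,2
  step 5. node 4  ⊔preds=⊤  new=⊤  old=⊥  +wl: 0
  step 6. node 5  ⊔preds=⊤  new=⊤  old=⊥  +wl: 
  step 7. node 1  ⊔preds=⊤  new=⊤  old=3  +wl: 3
  step 8. node 2  ⊔preds=⊤  new=⊤  stable
  step 9. node 0  ⊔preds=⊤  new=⊤  old=⊥  +wl: 2,4
  step 10. node 3  ⊔preds=⊤  new=⊤  stable
  step 11. node 2  ⊔preds=⊤  new=⊤  stable
  step 12. node 4  ⊔preds=⊤  new=⊤  stable

Least fixpoint reached:
  node 0: ⊤
  node 1: ⊤
  node 2: ⊤
  node 3: ⊤
  node 4: ⊤
  node 5: ⊤

⊤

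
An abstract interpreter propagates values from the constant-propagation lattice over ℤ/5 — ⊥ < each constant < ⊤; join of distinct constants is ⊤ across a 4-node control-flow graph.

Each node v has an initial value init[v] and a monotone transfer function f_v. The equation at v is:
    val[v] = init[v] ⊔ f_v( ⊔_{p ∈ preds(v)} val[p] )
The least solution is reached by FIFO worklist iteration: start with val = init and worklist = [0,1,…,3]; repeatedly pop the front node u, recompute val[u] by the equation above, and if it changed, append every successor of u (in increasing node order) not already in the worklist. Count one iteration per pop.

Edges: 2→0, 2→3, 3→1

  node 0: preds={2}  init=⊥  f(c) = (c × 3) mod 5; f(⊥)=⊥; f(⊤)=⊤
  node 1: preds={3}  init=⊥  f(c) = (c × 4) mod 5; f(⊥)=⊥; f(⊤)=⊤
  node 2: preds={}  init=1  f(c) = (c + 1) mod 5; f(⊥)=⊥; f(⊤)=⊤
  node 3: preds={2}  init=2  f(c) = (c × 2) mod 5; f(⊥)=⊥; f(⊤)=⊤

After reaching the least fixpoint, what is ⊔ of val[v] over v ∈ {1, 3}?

⊤

Trace (4 dequeues):
  [1] u=0 | in 1 | out 3 | prev ⊥ | push {}
  [2] u=1 | in 2 | out 3 | prev ⊥ | push {}
  [3] u=2 | in ⊥ | out 1 | ==
  [4] u=3 | in 1 | out 2 | ==

Converged values:
  [0] 3
  [1] 3
  [2] 1
  [3] 2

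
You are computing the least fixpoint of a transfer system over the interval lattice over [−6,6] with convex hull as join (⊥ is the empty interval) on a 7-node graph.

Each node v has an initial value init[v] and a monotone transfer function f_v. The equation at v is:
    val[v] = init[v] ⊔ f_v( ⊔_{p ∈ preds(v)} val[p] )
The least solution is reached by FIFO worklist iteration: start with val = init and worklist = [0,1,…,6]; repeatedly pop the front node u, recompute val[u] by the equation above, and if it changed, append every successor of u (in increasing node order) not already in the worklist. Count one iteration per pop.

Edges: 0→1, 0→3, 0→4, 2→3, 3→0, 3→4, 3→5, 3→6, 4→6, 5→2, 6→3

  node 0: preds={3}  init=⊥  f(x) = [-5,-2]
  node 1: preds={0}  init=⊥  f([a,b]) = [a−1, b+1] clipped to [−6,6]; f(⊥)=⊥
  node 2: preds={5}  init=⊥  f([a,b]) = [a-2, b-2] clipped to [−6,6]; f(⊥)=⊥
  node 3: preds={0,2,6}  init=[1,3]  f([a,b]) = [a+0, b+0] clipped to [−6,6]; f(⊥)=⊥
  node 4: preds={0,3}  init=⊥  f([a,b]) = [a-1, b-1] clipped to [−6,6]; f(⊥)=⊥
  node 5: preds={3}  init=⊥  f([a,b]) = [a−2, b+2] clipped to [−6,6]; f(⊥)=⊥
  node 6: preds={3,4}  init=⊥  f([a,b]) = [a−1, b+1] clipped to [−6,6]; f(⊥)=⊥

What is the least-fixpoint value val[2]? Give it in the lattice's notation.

Worklist (25 pops):
  #1 pop 0: in=[1,3] → [-5,-2] (was ⊥); enqueue []
  #2 pop 1: in=[-5,-2] → [-6,-1] (was ⊥); enqueue []
  #3 pop 2: in=⊥ → ⊥ (no change)
  #4 pop 3: in=[-5,-2] → [-5,3] (was [1,3]); enqueue [0]
  #5 pop 4: in=[-5,3] → [-6,2] (was ⊥); enqueue []
  #6 pop 5: in=[-5,3] → [-6,5] (was ⊥); enqueue [2]
  #7 pop 6: in=[-6,3] → [-6,4] (was ⊥); enqueue [3]
  #8 pop 0: in=[-5,3] → [-5,-2] (no change)
  #9 pop 2: in=[-6,5] → [-6,3] (was ⊥); enqueue []
  #10 pop 3: in=[-6,4] → [-6,4] (was [-5,3]); enqueue [0,4,5,6]
  #11 pop 0: in=[-6,4] → [-5,-2] (no change)
  #12 pop 4: in=[-6,4] → [-6,3] (was [-6,2]); enqueue []
  #13 pop 5: in=[-6,4] → [-6,6] (was [-6,5]); enqueue [2]
  #14 pop 6: in=[-6,4] → [-6,5] (was [-6,4]); enqueue [3]
  #15 pop 2: in=[-6,6] → [-6,4] (was [-6,3]); enqueue []
  #16 pop 3: in=[-6,5] → [-6,5] (was [-6,4]); enqueue [0,4,5,6]
  #17 pop 0: in=[-6,5] → [-5,-2] (no change)
  #18 pop 4: in=[-6,5] → [-6,4] (was [-6,3]); enqueue []
  #19 pop 5: in=[-6,5] → [-6,6] (no change)
  #20 pop 6: in=[-6,5] → [-6,6] (was [-6,5]); enqueue [3]
  #21 pop 3: in=[-6,6] → [-6,6] (was [-6,5]); enqueue [0,4,5,6]
  #22 pop 0: in=[-6,6] → [-5,-2] (no change)
  #23 pop 4: in=[-6,6] → [-6,5] (was [-6,4]); enqueue []
  #24 pop 5: in=[-6,6] → [-6,6] (no change)
  #25 pop 6: in=[-6,6] → [-6,6] (no change)

Fixpoint:
  val[0] = [-5,-2]
  val[1] = [-6,-1]
  val[2] = [-6,4]
  val[3] = [-6,6]
  val[4] = [-6,5]
  val[5] = [-6,6]
  val[6] = [-6,6]

[-6,4]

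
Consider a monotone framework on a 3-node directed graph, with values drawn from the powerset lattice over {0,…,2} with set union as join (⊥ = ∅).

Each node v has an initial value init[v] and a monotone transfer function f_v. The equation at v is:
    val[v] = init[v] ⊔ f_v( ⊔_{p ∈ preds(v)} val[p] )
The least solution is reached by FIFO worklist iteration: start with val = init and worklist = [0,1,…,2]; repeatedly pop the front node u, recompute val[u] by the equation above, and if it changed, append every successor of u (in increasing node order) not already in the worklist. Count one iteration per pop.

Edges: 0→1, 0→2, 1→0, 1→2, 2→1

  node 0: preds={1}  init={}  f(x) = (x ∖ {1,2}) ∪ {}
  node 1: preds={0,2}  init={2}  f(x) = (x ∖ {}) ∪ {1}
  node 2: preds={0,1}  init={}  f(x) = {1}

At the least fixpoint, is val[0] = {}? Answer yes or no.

Worklist (5 pops):
  #1 pop 0: in={2} → {} (no change)
  #2 pop 1: in={} → {1,2} (was {2}); enqueue [0]
  #3 pop 2: in={1,2} → {1} (was {}); enqueue [1]
  #4 pop 0: in={1,2} → {} (no change)
  #5 pop 1: in={1} → {1,2} (no change)

Fixpoint:
  val[0] = {}
  val[1] = {1,2}
  val[2] = {1}

yes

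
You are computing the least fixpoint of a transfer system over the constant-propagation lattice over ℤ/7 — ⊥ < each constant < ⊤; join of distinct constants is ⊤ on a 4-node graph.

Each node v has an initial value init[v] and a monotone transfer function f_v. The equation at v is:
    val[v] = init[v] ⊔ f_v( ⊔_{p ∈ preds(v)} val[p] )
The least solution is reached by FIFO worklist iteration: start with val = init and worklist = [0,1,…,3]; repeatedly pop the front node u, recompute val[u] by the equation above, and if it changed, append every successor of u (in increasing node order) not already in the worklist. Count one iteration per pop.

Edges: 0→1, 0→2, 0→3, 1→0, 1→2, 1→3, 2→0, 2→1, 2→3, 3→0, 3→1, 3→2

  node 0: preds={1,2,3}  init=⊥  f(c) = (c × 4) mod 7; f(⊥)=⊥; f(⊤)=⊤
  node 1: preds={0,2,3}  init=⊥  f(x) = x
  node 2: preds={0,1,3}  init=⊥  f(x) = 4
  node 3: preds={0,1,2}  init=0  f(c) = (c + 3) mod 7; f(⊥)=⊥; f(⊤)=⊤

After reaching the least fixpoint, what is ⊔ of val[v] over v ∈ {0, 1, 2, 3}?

Worklist (9 pops):
  #1 pop 0: in=0 → 0 (was ⊥); enqueue []
  #2 pop 1: in=0 → 0 (was ⊥); enqueue [0]
  #3 pop 2: in=0 → 4 (was ⊥); enqueue [1]
  #4 pop 3: in=⊤ → ⊤ (was 0); enqueue [2]
  #5 pop 0: in=⊤ → ⊤ (was 0); enqueue [3]
  #6 pop 1: in=⊤ → ⊤ (was 0); enqueue [0]
  #7 pop 2: in=⊤ → 4 (no change)
  #8 pop 3: in=⊤ → ⊤ (no change)
  #9 pop 0: in=⊤ → ⊤ (no change)

Fixpoint:
  val[0] = ⊤
  val[1] = ⊤
  val[2] = 4
  val[3] = ⊤

⊤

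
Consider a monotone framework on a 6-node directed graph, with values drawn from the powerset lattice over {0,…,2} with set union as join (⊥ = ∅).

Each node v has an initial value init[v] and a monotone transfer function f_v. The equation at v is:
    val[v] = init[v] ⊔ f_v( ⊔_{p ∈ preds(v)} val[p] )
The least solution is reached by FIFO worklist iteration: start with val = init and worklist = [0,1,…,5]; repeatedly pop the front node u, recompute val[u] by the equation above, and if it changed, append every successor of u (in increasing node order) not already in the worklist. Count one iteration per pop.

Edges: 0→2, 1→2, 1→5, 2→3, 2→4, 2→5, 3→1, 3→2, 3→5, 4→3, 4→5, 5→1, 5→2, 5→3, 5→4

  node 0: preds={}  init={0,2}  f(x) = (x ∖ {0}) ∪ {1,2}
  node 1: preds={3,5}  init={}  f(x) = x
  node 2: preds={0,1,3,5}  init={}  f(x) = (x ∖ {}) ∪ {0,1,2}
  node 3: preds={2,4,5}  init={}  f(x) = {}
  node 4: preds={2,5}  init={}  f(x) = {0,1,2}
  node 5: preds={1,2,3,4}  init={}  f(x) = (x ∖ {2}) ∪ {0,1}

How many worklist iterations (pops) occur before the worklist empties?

Worklist (11 pops):
  #1 pop 0: in={} → {0,1,2} (was {0,2}); enqueue []
  #2 pop 1: in={} → {} (no change)
  #3 pop 2: in={0,1,2} → {0,1,2} (was {}); enqueue []
  #4 pop 3: in={0,1,2} → {} (no change)
  #5 pop 4: in={0,1,2} → {0,1,2} (was {}); enqueue [3]
  #6 pop 5: in={0,1,2} → {0,1} (was {}); enqueue [1,2,4]
  #7 pop 3: in={0,1,2} → {} (no change)
  #8 pop 1: in={0,1} → {0,1} (was {}); enqueue [5]
  #9 pop 2: in={0,1,2} → {0,1,2} (no change)
  #10 pop 4: in={0,1,2} → {0,1,2} (no change)
  #11 pop 5: in={0,1,2} → {0,1} (no change)

Fixpoint:
  val[0] = {0,1,2}
  val[1] = {0,1}
  val[2] = {0,1,2}
  val[3] = {}
  val[4] = {0,1,2}
  val[5] = {0,1}

11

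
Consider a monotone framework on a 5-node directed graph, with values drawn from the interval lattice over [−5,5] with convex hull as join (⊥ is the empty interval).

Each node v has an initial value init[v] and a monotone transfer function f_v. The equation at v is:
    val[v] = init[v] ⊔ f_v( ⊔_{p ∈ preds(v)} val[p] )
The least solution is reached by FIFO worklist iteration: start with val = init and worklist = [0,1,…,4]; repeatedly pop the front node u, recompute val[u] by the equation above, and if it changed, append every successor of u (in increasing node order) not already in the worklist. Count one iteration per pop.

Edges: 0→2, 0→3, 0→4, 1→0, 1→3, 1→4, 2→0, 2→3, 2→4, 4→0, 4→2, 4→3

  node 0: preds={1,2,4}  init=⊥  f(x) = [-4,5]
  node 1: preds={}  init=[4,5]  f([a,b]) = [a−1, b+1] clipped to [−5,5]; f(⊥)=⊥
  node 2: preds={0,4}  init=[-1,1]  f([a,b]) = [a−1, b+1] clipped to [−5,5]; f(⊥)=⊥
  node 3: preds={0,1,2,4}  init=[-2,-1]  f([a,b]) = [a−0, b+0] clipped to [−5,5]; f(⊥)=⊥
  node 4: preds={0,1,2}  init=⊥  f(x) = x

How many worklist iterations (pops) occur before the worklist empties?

8

Iteration log — 8 steps:
  step 1. node 0  ⊔preds=[-1,5]  new=[-4,5]  old=⊥  +wl: 
  step 2. node 1  ⊔preds=⊥  new=[4,5]  stable
  step 3. node 2  ⊔preds=[-4,5]  new=[-5,5]  old=[-1,1]  +wl: 0
  step 4. node 3  ⊔preds=[-5,5]  new=[-5,5]  old=[-2,-1]  +wl: 
  step 5. node 4  ⊔preds=[-5,5]  new=[-5,5]  old=⊥  +wl: 2,3
  step 6. node 0  ⊔preds=[-5,5]  new=[-4,5]  stable
  step 7. node 2  ⊔preds=[-5,5]  new=[-5,5]  stable
  step 8. node 3  ⊔preds=[-5,5]  new=[-5,5]  stable

Least fixpoint reached:
  node 0: [-4,5]
  node 1: [4,5]
  node 2: [-5,5]
  node 3: [-5,5]
  node 4: [-5,5]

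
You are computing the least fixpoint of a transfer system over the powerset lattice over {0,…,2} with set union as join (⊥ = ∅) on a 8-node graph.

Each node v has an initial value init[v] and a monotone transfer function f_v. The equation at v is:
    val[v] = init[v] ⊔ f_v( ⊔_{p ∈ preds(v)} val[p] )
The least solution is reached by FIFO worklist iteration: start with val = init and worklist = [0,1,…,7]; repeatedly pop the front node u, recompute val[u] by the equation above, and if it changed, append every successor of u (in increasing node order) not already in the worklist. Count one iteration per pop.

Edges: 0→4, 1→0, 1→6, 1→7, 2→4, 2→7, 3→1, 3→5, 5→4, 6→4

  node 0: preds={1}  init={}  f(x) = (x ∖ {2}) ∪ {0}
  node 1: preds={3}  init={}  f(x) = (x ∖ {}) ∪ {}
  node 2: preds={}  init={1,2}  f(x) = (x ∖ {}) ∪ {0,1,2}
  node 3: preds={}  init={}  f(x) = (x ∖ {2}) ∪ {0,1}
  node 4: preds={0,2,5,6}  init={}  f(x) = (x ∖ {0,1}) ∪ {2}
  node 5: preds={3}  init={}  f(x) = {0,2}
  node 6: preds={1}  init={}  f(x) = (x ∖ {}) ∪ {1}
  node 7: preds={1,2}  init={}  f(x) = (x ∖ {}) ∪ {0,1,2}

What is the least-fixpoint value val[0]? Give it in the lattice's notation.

{0,1}

Worklist (14 pops):
  #1 pop 0: in={} → {0} (was {}); enqueue []
  #2 pop 1: in={} → {} (no change)
  #3 pop 2: in={} → {0,1,2} (was {1,2}); enqueue []
  #4 pop 3: in={} → {0,1} (was {}); enqueue [1]
  #5 pop 4: in={0,1,2} → {2} (was {}); enqueue []
  #6 pop 5: in={0,1} → {0,2} (was {}); enqueue [4]
  #7 pop 6: in={} → {1} (was {}); enqueue []
  #8 pop 7: in={0,1,2} → {0,1,2} (was {}); enqueue []
  #9 pop 1: in={0,1} → {0,1} (was {}); enqueue [0,6,7]
  #10 pop 4: in={0,1,2} → {2} (no change)
  #11 pop 0: in={0,1} → {0,1} (was {0}); enqueue [4]
  #12 pop 6: in={0,1} → {0,1} (was {1}); enqueue []
  #13 pop 7: in={0,1,2} → {0,1,2} (no change)
  #14 pop 4: in={0,1,2} → {2} (no change)

Fixpoint:
  val[0] = {0,1}
  val[1] = {0,1}
  val[2] = {0,1,2}
  val[3] = {0,1}
  val[4] = {2}
  val[5] = {0,2}
  val[6] = {0,1}
  val[7] = {0,1,2}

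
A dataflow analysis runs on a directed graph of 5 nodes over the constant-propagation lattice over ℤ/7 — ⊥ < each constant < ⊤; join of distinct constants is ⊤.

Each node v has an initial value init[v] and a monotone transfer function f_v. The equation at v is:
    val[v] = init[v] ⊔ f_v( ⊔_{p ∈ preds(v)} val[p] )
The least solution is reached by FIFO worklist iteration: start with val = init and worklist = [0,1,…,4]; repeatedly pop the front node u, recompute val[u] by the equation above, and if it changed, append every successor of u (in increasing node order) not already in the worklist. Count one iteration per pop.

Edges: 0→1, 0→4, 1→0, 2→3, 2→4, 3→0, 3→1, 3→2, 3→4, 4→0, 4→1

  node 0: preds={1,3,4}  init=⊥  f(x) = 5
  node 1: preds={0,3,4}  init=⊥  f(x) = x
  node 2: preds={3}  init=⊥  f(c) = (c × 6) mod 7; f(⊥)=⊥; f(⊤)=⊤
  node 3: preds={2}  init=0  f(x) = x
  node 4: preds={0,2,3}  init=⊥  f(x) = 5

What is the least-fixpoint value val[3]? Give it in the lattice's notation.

Iteration log — 7 steps:
  step 1. node 0  ⊔preds=0  new=5  old=⊥  +wl: 
  step 2. node 1  ⊔preds=⊤  new=⊤  old=⊥  +wl: 0
  step 3. node 2  ⊔preds=0  new=0  old=⊥  +wl: 
  step 4. node 3  ⊔preds=0  new=0  stable
  step 5. node 4  ⊔preds=⊤  new=5  old=⊥  +wl: 1
  step 6. node 0  ⊔preds=⊤  new=5  stable
  step 7. node 1  ⊔preds=⊤  new=⊤  stable

Least fixpoint reached:
  node 0: 5
  node 1: ⊤
  node 2: 0
  node 3: 0
  node 4: 5

0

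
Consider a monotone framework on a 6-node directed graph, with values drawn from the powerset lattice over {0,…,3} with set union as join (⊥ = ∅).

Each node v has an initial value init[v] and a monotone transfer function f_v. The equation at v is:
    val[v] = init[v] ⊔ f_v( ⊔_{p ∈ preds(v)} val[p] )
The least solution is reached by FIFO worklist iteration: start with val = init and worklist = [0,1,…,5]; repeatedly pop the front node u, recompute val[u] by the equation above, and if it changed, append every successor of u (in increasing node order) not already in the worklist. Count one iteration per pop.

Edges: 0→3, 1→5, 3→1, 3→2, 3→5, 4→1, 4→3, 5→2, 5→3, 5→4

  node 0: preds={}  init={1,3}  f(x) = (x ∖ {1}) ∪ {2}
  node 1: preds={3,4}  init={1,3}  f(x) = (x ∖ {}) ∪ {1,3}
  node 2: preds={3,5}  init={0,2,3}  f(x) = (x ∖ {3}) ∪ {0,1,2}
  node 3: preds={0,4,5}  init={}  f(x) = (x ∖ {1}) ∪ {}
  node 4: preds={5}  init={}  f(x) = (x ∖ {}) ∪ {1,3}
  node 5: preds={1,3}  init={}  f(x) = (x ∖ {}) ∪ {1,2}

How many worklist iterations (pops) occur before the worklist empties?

13

Trace (13 dequeues):
  [1] u=0 | in {} | out {1,2,3} | prev {1,3} | push {}
  [2] u=1 | in {} | out {1,3} | ==
  [3] u=2 | in {} | out {0,1,2,3} | prev {0,2,3} | push {}
  [4] u=3 | in {1,2,3} | out {2,3} | prev {} | push {1,2}
  [5] u=4 | in {} | out {1,3} | prev {} | push {3}
  [6] u=5 | in {1,2,3} | out {1,2,3} | prev {} | push {4}
  [7] u=1 | in {1,2,3} | out {1,2,3} | prev {1,3} | push {5}
  [8] u=2 | in {1,2,3} | out {0,1,2,3} | ==
  [9] u=3 | in {1,2,3} | out {2,3} | ==
  [10] u=4 | in {1,2,3} | out {1,2,3} | prev {1,3} | push {1,3}
  [11] u=5 | in {1,2,3} | out {1,2,3} | ==
  [12] u=1 | in {1,2,3} | out {1,2,3} | ==
  [13] u=3 | in {1,2,3} | out {2,3} | ==

Converged values:
  [0] {1,2,3}
  [1] {1,2,3}
  [2] {0,1,2,3}
  [3] {2,3}
  [4] {1,2,3}
  [5] {1,2,3}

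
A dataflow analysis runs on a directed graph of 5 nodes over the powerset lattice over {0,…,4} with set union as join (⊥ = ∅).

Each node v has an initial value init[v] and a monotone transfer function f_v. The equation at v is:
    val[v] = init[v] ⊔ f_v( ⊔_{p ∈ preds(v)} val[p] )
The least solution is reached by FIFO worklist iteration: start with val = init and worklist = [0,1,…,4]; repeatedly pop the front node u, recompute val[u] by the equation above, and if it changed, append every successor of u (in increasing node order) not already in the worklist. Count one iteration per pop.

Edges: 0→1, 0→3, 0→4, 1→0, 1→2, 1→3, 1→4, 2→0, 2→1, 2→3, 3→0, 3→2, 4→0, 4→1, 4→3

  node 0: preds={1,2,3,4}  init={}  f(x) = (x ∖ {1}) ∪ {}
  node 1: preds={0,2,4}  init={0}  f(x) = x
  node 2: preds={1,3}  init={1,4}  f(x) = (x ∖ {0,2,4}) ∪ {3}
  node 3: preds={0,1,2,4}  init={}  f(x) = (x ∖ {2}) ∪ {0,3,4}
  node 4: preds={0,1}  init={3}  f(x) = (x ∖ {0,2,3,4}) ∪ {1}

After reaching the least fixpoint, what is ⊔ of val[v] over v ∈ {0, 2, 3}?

Worklist (9 pops):
  #1 pop 0: in={0,1,3,4} → {0,3,4} (was {}); enqueue []
  #2 pop 1: in={0,1,3,4} → {0,1,3,4} (was {0}); enqueue [0]
  #3 pop 2: in={0,1,3,4} → {1,3,4} (was {1,4}); enqueue [1]
  #4 pop 3: in={0,1,3,4} → {0,1,3,4} (was {}); enqueue [2]
  #5 pop 4: in={0,1,3,4} → {1,3} (was {3}); enqueue [3]
  #6 pop 0: in={0,1,3,4} → {0,3,4} (no change)
  #7 pop 1: in={0,1,3,4} → {0,1,3,4} (no change)
  #8 pop 2: in={0,1,3,4} → {1,3,4} (no change)
  #9 pop 3: in={0,1,3,4} → {0,1,3,4} (no change)

Fixpoint:
  val[0] = {0,3,4}
  val[1] = {0,1,3,4}
  val[2] = {1,3,4}
  val[3] = {0,1,3,4}
  val[4] = {1,3}

{0,1,3,4}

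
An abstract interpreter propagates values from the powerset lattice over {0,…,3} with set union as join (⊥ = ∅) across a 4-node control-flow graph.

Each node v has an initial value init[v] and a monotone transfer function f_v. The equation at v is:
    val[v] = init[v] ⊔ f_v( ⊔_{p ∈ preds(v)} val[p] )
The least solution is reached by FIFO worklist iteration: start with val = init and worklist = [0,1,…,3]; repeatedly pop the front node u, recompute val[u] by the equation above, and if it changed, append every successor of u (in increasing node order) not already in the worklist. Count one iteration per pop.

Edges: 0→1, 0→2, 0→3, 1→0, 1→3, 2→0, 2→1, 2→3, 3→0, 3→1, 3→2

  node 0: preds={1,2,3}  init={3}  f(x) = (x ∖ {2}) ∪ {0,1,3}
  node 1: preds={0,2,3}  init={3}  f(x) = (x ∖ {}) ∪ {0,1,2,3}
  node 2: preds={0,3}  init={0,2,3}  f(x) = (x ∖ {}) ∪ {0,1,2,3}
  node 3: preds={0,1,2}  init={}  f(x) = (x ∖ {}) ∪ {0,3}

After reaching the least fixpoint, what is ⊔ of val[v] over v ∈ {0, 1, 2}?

Worklist (7 pops):
  #1 pop 0: in={0,2,3} → {0,1,3} (was {3}); enqueue []
  #2 pop 1: in={0,1,2,3} → {0,1,2,3} (was {3}); enqueue [0]
  #3 pop 2: in={0,1,3} → {0,1,2,3} (was {0,2,3}); enqueue [1]
  #4 pop 3: in={0,1,2,3} → {0,1,2,3} (was {}); enqueue [2]
  #5 pop 0: in={0,1,2,3} → {0,1,3} (no change)
  #6 pop 1: in={0,1,2,3} → {0,1,2,3} (no change)
  #7 pop 2: in={0,1,2,3} → {0,1,2,3} (no change)

Fixpoint:
  val[0] = {0,1,3}
  val[1] = {0,1,2,3}
  val[2] = {0,1,2,3}
  val[3] = {0,1,2,3}

{0,1,2,3}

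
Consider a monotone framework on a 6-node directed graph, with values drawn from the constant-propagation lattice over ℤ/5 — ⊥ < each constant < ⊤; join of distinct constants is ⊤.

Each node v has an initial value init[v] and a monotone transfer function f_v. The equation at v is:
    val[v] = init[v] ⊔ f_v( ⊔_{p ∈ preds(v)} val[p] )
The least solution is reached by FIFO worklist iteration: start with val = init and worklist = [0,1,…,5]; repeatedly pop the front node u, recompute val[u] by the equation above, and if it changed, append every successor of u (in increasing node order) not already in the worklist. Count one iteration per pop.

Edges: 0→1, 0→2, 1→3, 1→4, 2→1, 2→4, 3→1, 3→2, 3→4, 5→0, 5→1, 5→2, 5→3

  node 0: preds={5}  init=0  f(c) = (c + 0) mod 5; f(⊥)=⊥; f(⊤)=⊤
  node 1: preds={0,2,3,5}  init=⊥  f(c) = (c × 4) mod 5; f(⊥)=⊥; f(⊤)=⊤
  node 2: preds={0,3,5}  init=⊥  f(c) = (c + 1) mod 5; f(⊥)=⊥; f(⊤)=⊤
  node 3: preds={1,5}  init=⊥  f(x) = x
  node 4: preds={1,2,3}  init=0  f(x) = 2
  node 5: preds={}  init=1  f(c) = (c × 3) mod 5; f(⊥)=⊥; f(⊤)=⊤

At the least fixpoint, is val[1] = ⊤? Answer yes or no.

yes

Worklist (8 pops):
  #1 pop 0: in=1 → ⊤ (was 0); enqueue []
  #2 pop 1: in=⊤ → ⊤ (was ⊥); enqueue []
  #3 pop 2: in=⊤ → ⊤ (was ⊥); enqueue [1]
  #4 pop 3: in=⊤ → ⊤ (was ⊥); enqueue [2]
  #5 pop 4: in=⊤ → ⊤ (was 0); enqueue []
  #6 pop 5: in=⊥ → 1 (no change)
  #7 pop 1: in=⊤ → ⊤ (no change)
  #8 pop 2: in=⊤ → ⊤ (no change)

Fixpoint:
  val[0] = ⊤
  val[1] = ⊤
  val[2] = ⊤
  val[3] = ⊤
  val[4] = ⊤
  val[5] = 1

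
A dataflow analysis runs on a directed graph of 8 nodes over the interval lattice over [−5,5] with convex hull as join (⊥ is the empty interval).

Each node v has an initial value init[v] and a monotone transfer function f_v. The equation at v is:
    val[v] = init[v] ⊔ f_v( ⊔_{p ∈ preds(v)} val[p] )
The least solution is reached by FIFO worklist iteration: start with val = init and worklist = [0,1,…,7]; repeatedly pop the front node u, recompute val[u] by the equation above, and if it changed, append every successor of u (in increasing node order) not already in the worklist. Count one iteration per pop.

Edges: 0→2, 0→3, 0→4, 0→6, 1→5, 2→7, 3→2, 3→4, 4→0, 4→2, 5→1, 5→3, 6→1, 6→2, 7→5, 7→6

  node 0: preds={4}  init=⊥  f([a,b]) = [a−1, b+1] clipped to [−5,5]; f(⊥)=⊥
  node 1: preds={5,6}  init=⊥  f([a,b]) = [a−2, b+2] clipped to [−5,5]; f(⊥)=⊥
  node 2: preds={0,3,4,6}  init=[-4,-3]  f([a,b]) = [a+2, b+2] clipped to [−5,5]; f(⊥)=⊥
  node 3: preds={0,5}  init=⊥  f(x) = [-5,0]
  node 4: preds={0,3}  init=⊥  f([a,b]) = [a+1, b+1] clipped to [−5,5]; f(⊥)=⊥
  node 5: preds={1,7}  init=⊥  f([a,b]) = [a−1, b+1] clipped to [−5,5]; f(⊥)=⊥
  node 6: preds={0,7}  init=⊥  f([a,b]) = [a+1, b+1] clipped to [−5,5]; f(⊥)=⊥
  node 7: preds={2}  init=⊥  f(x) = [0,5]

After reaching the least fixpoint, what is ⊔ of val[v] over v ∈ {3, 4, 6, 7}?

Iteration log — 30 steps:
  step 1. node 0  ⊔preds=⊥  new=⊥  stable
  step 2. node 1  ⊔preds=⊥  new=⊥  stable
  step 3. node 2  ⊔preds=⊥  new=[-4,-3]  stable
  step 4. node 3  ⊔preds=⊥  new=[-5,0]  old=⊥  +wl: 2
  step 5. node 4  ⊔preds=[-5,0]  new=[-4,1]  old=⊥  +wl: 0
  step 6. node 5  ⊔preds=⊥  new=⊥  stable
  step 7. node 6  ⊔preds=⊥  new=⊥  stable
  step 8. node 7  ⊔preds=[-4,-3]  new=[0,5]  old=⊥  +wl: 5,6
  step 9. node 2  ⊔preds=[-5,1]  new=[-4,3]  old=[-4,-3]  +wl: 7
  step 10. node 0  ⊔preds=[-4,1]  new=[-5,2]  old=⊥  +wl: 2,3,4
  step 11. node 5  ⊔preds=[0,5]  new=[-1,5]  old=⊥  +wl: 1
  step 12. node 6  ⊔preds=[-5,5]  new=[-4,5]  old=⊥  +wl: 
  step 13. node 7  ⊔preds=[-4,3]  new=[0,5]  stable
  step 14. node 2  ⊔preds=[-5,5]  new=[-4,5]  old=[-4,3]  +wl: 7
  step 15. node 3  ⊔preds=[-5,5]  new=[-5,0]  stable
  step 16. node 4  ⊔preds=[-5,2]  new=[-4,3]  old=[-4,1]  +wl: 0,2
  step 17. node 1  ⊔preds=[-4,5]  new=[-5,5]  old=⊥  +wl: 5
  step 18. node 7  ⊔preds=[-4,5]  new=[0,5]  stable
  step 19. node 0  ⊔preds=[-4,3]  new=[-5,4]  old=[-5,2]  +wl: 3,4,6
  step 20. node 2  ⊔preds=[-5,5]  new=[-4,5]  stable
  step 21. node 5  ⊔preds=[-5,5]  new=[-5,5]  old=[-1,5]  +wl: 1
  step 22. node 3  ⊔preds=[-5,5]  new=[-5,0]  stable
  step 23. node 4  ⊔preds=[-5,4]  new=[-4,5]  old=[-4,3]  +wl: 0,2
  step 24. node 6  ⊔preds=[-5,5]  new=[-4,5]  stable
  step 25. node 1  ⊔preds=[-5,5]  new=[-5,5]  stable
  step 26. node 0  ⊔preds=[-4,5]  new=[-5,5]  old=[-5,4]  +wl: 3,4,6
  step 27. node 2  ⊔preds=[-5,5]  new=[-4,5]  stable
  step 28. node 3  ⊔preds=[-5,5]  new=[-5,0]  stable
  step 29. node 4  ⊔preds=[-5,5]  new=[-4,5]  stable
  step 30. node 6  ⊔preds=[-5,5]  new=[-4,5]  stable

Least fixpoint reached:
  node 0: [-5,5]
  node 1: [-5,5]
  node 2: [-4,5]
  node 3: [-5,0]
  node 4: [-4,5]
  node 5: [-5,5]
  node 6: [-4,5]
  node 7: [0,5]

[-5,5]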